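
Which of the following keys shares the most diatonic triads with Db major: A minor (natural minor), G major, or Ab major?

Ab major

Triads of Db major: Db major (I), Eb minor (ii), F minor (iii), Gb major (IV), Ab major (V), Bb minor (vi), C diminished (vii°).
A minor (natural minor) shares 0: none.
G major shares 0: none.
Ab major shares 4: Db, Fm, Ab, Bbm.
The most common triads (4) are shared with Ab major.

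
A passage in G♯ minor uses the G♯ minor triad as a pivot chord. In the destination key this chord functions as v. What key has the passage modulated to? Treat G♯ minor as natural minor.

C♯ minor

The numeral v denotes a minor triad on scale degree 5. With G♯ on degree 5, the tonic of the new key is C♯.
Degree 5 carries a minor triad in natural-minor keys, so the destination is C♯ minor.
Check: the diatonic triads of C♯ minor (natural minor) are C♯m (i), D♯dim (ii°), E (III), F♯m (iv), G♯m (v), A (VI), B (VII) — G♯ minor is indeed v.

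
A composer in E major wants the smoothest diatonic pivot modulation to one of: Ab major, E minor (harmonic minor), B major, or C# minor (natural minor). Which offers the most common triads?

Triads of E major: E (I), F#m (ii), G#m (iii), A (IV), B (V), C#m (vi), D#dim (vii°).
Ab major shares 0: none.
E minor (harmonic minor) shares 2: B, D#dim.
B major shares 4: E, G#m, B, C#m.
C# minor (natural minor) shares 7: E, F#m, G#m, A, B, C#m, D#dim.
The most common triads (7) are shared with C# minor.

C# minor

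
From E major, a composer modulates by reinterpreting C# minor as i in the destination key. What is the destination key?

C# minor

The numeral i denotes a minor triad on scale degree 1. With C# on degree 1, the tonic of the new key is C#.
Degree 1 carries a minor triad in minor keys, so the destination is C# minor.
Check: the diatonic triads of C# minor (natural minor) are C#m (i), D#dim (ii°), E (III), F#m (iv), G#m (v), A (VI), B (VII) — C# minor is indeed i.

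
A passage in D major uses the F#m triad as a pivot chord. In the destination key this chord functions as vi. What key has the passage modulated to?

A major

The numeral vi denotes a minor triad on scale degree 6. With F# on degree 6, the tonic of the new key is A.
Degree 6 carries a minor triad in major keys, so the destination is A major.
Check: the diatonic triads of A major are A (I), Bm (ii), C#m (iii), D (IV), E (V), F#m (vi), G#dim (vii°) — F#m is indeed vi.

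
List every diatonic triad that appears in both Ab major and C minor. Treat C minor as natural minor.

Ab, Cm, Eb, Fm

Triads in Ab major: Ab major (I), Bb minor (ii), C minor (iii), Db major (IV), Eb major (V), F minor (vi), G diminished (vii°).
Triads in C minor (natural minor): C minor (i), D diminished (ii°), Eb major (III), F minor (iv), G minor (v), Ab major (VI), Bb major (VII).
Shared triads with their functions: Ab major (I in Ab major, VI in C minor); C minor (iii in Ab major, i in C minor); Eb major (V in Ab major, III in C minor); F minor (vi in Ab major, iv in C minor).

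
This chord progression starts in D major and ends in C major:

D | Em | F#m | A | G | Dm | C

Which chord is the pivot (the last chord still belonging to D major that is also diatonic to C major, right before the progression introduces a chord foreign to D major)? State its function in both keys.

Chords diatonic to D major: D, Em, F#m, G, A, Bm, C#dim.
Reading the progression, the first chord not in that set is Dm, so the modulation leaves D major there.
The chord immediately before Dm is G, which is diatonic to both keys: IV in D major and V in C major.

G — IV in D major, V in C major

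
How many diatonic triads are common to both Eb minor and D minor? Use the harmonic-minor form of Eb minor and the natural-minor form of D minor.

Diatonic triads of Eb minor (harmonic minor): Ebm (i), Fdim (ii°), Gbaug (III+), Abm (iv), Bb (V), Cb (VI), Ddim (vii°).
Diatonic triads of D minor (natural minor): Dm (i), Edim (ii°), F (III), Gm (iv), Am (v), Bb (VI), C (VII).
Matching root and quality in both lists: Bb.
That gives 1 common triad.

1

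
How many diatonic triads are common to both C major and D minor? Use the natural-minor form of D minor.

Diatonic triads of C major: C (I), Dm (ii), Em (iii), F (IV), G (V), Am (vi), Bdim (vii°).
Diatonic triads of D minor (natural minor): Dm (i), Edim (ii°), F (III), Gm (iv), Am (v), Bb (VI), C (VII).
Matching root and quality in both lists: C, Dm, F, Am.
That gives 4 common triads.

4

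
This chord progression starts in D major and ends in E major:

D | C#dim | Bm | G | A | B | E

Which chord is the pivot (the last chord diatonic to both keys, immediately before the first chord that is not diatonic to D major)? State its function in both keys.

A — V in D major, IV in E major

Chords diatonic to D major: D, Em, F#m, G, A, Bm, C#dim.
Reading the progression, the first chord not in that set is B, so the modulation leaves D major there.
The chord immediately before B is A, which is diatonic to both keys: V in D major and IV in E major.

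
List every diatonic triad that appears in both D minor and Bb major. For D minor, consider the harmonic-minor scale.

Triads in D minor (harmonic minor): Dm (i), Edim (ii°), Faug (III+), Gm (iv), A (V), Bb (VI), C#dim (vii°).
Triads in Bb major: Bb (I), Cm (ii), Dm (iii), Eb (IV), F (V), Gm (vi), Adim (vii°).
Shared triads with their functions: Dm (i in D minor, iii in Bb major); Gm (iv in D minor, vi in Bb major); Bb (VI in D minor, I in Bb major).

Dm, Gm, Bb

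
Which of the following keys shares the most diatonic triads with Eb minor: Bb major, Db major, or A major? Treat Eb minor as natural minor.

Db major

Triads of Eb minor (natural minor): Eb minor (i), F diminished (ii°), Gb major (III), Ab minor (iv), Bb minor (v), Cb major (VI), Db major (VII).
Bb major shares 0: none.
Db major shares 4: Ebm, Gb, Bbm, Db.
A major shares 0: none.
The most common triads (4) are shared with Db major.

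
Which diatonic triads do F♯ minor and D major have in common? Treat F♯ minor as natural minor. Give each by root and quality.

F♯m, A, Bm, D

Triads in F♯ minor (natural minor): F♯m (i), G♯dim (ii°), A (III), Bm (iv), C♯m (v), D (VI), E (VII).
Triads in D major: D (I), Em (ii), F♯m (iii), G (IV), A (V), Bm (vi), C♯dim (vii°).
Shared triads with their functions: F♯m (i in F♯ minor, iii in D major); A (III in F♯ minor, V in D major); Bm (iv in F♯ minor, vi in D major); D (VI in F♯ minor, I in D major).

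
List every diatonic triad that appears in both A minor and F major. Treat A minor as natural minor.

Am, C, Dm, F

Triads in A minor (natural minor): Am (i), Bdim (ii°), C (III), Dm (iv), Em (v), F (VI), G (VII).
Triads in F major: F (I), Gm (ii), Am (iii), Bb (IV), C (V), Dm (vi), Edim (vii°).
Shared triads with their functions: Am (i in A minor, iii in F major); C (III in A minor, V in F major); Dm (iv in A minor, vi in F major); F (VI in A minor, I in F major).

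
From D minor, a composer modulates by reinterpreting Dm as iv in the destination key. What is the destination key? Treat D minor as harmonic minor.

A minor

The numeral iv denotes a minor triad on scale degree 4. With D on degree 4, the tonic of the new key is A.
Degree 4 carries a minor triad in minor keys, so the destination is A minor.
Check: the diatonic triads of A minor (natural minor) are Am (i), Bdim (ii°), C (III), Dm (iv), Em (v), F (VI), G (VII) — Dm is indeed iv.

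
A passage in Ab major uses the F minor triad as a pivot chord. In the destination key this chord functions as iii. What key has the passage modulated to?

The numeral iii denotes a minor triad on scale degree 3. With F on degree 3, the tonic of the new key is Db.
Degree 3 carries a minor triad in major keys, so the destination is Db major.
Check: the diatonic triads of Db major are Db (I), Ebm (ii), Fm (iii), Gb (IV), Ab (V), Bbm (vi), Cdim (vii°) — F minor is indeed iii.

Db major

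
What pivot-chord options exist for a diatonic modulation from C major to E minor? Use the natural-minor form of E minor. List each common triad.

C, Em, G, Am

Triads in C major: C major (I), D minor (ii), E minor (iii), F major (IV), G major (V), A minor (vi), B diminished (vii°).
Triads in E minor (natural minor): E minor (i), F# diminished (ii°), G major (III), A minor (iv), B minor (v), C major (VI), D major (VII).
Shared triads with their functions: C major (I in C major, VI in E minor); E minor (iii in C major, i in E minor); G major (V in C major, III in E minor); A minor (vi in C major, iv in E minor).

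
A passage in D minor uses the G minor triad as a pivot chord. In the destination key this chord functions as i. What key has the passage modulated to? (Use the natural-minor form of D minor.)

The numeral i denotes a minor triad on scale degree 1. With G on degree 1, the tonic of the new key is G.
Degree 1 carries a minor triad in minor keys, so the destination is G minor.
Check: the diatonic triads of G minor (natural minor) are Gm (i), Adim (ii°), Bb (III), Cm (iv), Dm (v), Eb (VI), F (VII) — G minor is indeed i.

G minor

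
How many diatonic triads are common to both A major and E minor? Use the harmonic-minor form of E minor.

Diatonic triads of A major: A major (I), B minor (ii), C♯ minor (iii), D major (IV), E major (V), F♯ minor (vi), G♯ diminished (vii°).
Diatonic triads of E minor (harmonic minor): E minor (i), F♯ diminished (ii°), G augmented (III+), A minor (iv), B major (V), C major (VI), D♯ diminished (vii°).
No triad has the same root and quality in both keys.

0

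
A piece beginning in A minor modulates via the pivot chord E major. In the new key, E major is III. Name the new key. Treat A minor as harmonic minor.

C# minor

The numeral III denotes a major triad on scale degree 3. With E on degree 3, the tonic of the new key is C#.
Degree 3 carries a major triad in natural-minor keys, so the destination is C# minor.
Check: the diatonic triads of C# minor (natural minor) are C#m (i), D#dim (ii°), E (III), F#m (iv), G#m (v), A (VI), B (VII) — E major is indeed III.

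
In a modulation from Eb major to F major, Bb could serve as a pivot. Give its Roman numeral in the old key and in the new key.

The scale of Eb major is Eb F G Ab Bb C D; Bb is degree 5, and the triad built there (Bb-D-F) is major, so it is V.
The scale of F major is F G A Bb C D E; Bb is degree 4, and the triad built there (Bb-D-F) is major, so it is IV.

V in Eb major; IV in F major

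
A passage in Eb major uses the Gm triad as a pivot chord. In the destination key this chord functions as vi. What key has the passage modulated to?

The numeral vi denotes a minor triad on scale degree 6. With G on degree 6, the tonic of the new key is Bb.
Degree 6 carries a minor triad in major keys, so the destination is Bb major.
Check: the diatonic triads of Bb major are Bb (I), Cm (ii), Dm (iii), Eb (IV), F (V), Gm (vi), Adim (vii°) — Gm is indeed vi.

Bb major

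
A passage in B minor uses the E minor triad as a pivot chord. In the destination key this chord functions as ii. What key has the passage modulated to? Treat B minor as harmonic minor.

D major

The numeral ii denotes a minor triad on scale degree 2. With E on degree 2, the tonic of the new key is D.
Degree 2 carries a minor triad in major keys, so the destination is D major.
Check: the diatonic triads of D major are D (I), Em (ii), F#m (iii), G (IV), A (V), Bm (vi), C#dim (vii°) — E minor is indeed ii.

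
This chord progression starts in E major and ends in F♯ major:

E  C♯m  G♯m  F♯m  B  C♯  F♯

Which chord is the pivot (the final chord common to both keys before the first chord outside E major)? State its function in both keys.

Chords diatonic to E major: E, F♯m, G♯m, A, B, C♯m, D♯dim.
Reading the progression, the first chord not in that set is C♯, so the modulation leaves E major there.
The chord immediately before C♯ is B, which is diatonic to both keys: V in E major and IV in F♯ major.

B — V in E major, IV in F♯ major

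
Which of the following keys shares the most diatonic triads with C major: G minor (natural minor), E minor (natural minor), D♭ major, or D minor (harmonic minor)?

Triads of C major: C major (I), D minor (ii), E minor (iii), F major (IV), G major (V), A minor (vi), B diminished (vii°).
G minor (natural minor) shares 2: Dm, F.
E minor (natural minor) shares 4: C, Em, G, Am.
D♭ major shares 0: none.
D minor (harmonic minor) shares 1: Dm.
The most common triads (4) are shared with E minor.

E minor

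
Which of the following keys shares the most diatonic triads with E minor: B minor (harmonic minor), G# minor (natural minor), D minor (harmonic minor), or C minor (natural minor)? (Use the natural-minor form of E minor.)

Triads of E minor (natural minor): Em (i), F#dim (ii°), G (III), Am (iv), Bm (v), C (VI), D (VII).
B minor (harmonic minor) shares 3: Em, G, Bm.
G# minor (natural minor) shares 0: none.
D minor (harmonic minor) shares 0: none.
C minor (natural minor) shares 0: none.
The most common triads (3) are shared with B minor.

B minor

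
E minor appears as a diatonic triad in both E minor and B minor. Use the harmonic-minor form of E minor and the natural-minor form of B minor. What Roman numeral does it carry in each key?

i in E minor; iv in B minor

The scale of E minor (harmonic minor) is E F♯ G A B C D♯; E is degree 1, and the triad built there (E-G-B) is minor, so it is i.
The scale of B minor (natural minor) is B C♯ D E F♯ G A; E is degree 4, and the triad built there (E-G-B) is minor, so it is iv.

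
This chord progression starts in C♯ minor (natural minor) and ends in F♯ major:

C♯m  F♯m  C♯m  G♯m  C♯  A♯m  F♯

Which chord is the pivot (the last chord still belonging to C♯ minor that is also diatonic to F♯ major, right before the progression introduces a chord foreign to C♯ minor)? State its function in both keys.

Chords diatonic to C♯ minor: C♯m, D♯dim, E, F♯m, G♯m, A, B.
Reading the progression, the first chord not in that set is C♯, so the modulation leaves C♯ minor there.
The chord immediately before C♯ is G♯m, which is diatonic to both keys: v in C♯ minor and ii in F♯ major.

G♯m — v in C♯ minor, ii in F♯ major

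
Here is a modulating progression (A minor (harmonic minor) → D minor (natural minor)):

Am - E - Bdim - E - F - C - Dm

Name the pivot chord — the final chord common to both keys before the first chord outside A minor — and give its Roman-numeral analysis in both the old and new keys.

F — VI in A minor, III in D minor

Chords diatonic to A minor: Am, Bdim, Caug, Dm, E, F, G#dim.
Reading the progression, the first chord not in that set is C, so the modulation leaves A minor there.
The chord immediately before C is F, which is diatonic to both keys: VI in A minor and III in D minor.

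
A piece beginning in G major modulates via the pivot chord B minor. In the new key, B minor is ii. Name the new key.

A major

The numeral ii denotes a minor triad on scale degree 2. With B on degree 2, the tonic of the new key is A.
Degree 2 carries a minor triad in major keys, so the destination is A major.
Check: the diatonic triads of A major are A (I), Bm (ii), C♯m (iii), D (IV), E (V), F♯m (vi), G♯dim (vii°) — B minor is indeed ii.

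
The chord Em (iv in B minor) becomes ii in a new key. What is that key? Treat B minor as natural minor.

The numeral ii denotes a minor triad on scale degree 2. With E on degree 2, the tonic of the new key is D.
Degree 2 carries a minor triad in major keys, so the destination is D major.
Check: the diatonic triads of D major are D (I), Em (ii), F#m (iii), G (IV), A (V), Bm (vi), C#dim (vii°) — Em is indeed ii.

D major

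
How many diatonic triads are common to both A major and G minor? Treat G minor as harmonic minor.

Diatonic triads of A major: A major (I), B minor (ii), C# minor (iii), D major (IV), E major (V), F# minor (vi), G# diminished (vii°).
Diatonic triads of G minor (harmonic minor): G minor (i), A diminished (ii°), Bb augmented (III+), C minor (iv), D major (V), Eb major (VI), F# diminished (vii°).
Matching root and quality in both lists: D major.
That gives 1 common triad.

1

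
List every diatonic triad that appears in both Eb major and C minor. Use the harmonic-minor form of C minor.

Fm, Ab, Cm, Ddim

Triads in Eb major: Eb (I), Fm (ii), Gm (iii), Ab (IV), Bb (V), Cm (vi), Ddim (vii°).
Triads in C minor (harmonic minor): Cm (i), Ddim (ii°), Ebaug (III+), Fm (iv), G (V), Ab (VI), Bdim (vii°).
Shared triads with their functions: Fm (ii in Eb major, iv in C minor); Ab (IV in Eb major, VI in C minor); Cm (vi in Eb major, i in C minor); Ddim (vii° in Eb major, ii° in C minor).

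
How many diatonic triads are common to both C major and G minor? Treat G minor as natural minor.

Diatonic triads of C major: C (I), Dm (ii), Em (iii), F (IV), G (V), Am (vi), Bdim (vii°).
Diatonic triads of G minor (natural minor): Gm (i), Adim (ii°), Bb (III), Cm (iv), Dm (v), Eb (VI), F (VII).
Matching root and quality in both lists: Dm, F.
That gives 2 common triads.

2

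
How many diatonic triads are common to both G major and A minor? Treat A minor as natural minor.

4

Diatonic triads of G major: G major (I), A minor (ii), B minor (iii), C major (IV), D major (V), E minor (vi), F# diminished (vii°).
Diatonic triads of A minor (natural minor): A minor (i), B diminished (ii°), C major (III), D minor (iv), E minor (v), F major (VI), G major (VII).
Matching root and quality in both lists: G major, A minor, C major, E minor.
That gives 4 common triads.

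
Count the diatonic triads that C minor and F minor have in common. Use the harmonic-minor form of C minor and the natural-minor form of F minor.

3

Diatonic triads of C minor (harmonic minor): Cm (i), Ddim (ii°), Ebaug (III+), Fm (iv), G (V), Ab (VI), Bdim (vii°).
Diatonic triads of F minor (natural minor): Fm (i), Gdim (ii°), Ab (III), Bbm (iv), Cm (v), Db (VI), Eb (VII).
Matching root and quality in both lists: Cm, Fm, Ab.
That gives 3 common triads.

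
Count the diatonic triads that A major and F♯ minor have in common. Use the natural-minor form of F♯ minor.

Diatonic triads of A major: A major (I), B minor (ii), C♯ minor (iii), D major (IV), E major (V), F♯ minor (vi), G♯ diminished (vii°).
Diatonic triads of F♯ minor (natural minor): F♯ minor (i), G♯ diminished (ii°), A major (III), B minor (iv), C♯ minor (v), D major (VI), E major (VII).
Matching root and quality in both lists: A major, B minor, C♯ minor, D major, E major, F♯ minor, G♯ diminished.
That gives 7 common triads.

7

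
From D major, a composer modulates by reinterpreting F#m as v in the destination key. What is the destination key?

The numeral v denotes a minor triad on scale degree 5. With F# on degree 5, the tonic of the new key is B.
Degree 5 carries a minor triad in natural-minor keys, so the destination is B minor.
Check: the diatonic triads of B minor (natural minor) are Bm (i), C#dim (ii°), D (III), Em (iv), F#m (v), G (VI), A (VII) — F#m is indeed v.

B minor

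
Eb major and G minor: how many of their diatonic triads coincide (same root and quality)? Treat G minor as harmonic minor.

Diatonic triads of Eb major: Eb (I), Fm (ii), Gm (iii), Ab (IV), Bb (V), Cm (vi), Ddim (vii°).
Diatonic triads of G minor (harmonic minor): Gm (i), Adim (ii°), Bbaug (III+), Cm (iv), D (V), Eb (VI), F#dim (vii°).
Matching root and quality in both lists: Eb, Gm, Cm.
That gives 3 common triads.

3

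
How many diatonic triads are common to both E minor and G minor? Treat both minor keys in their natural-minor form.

0

Diatonic triads of E minor (natural minor): Em (i), F#dim (ii°), G (III), Am (iv), Bm (v), C (VI), D (VII).
Diatonic triads of G minor (natural minor): Gm (i), Adim (ii°), Bb (III), Cm (iv), Dm (v), Eb (VI), F (VII).
No triad has the same root and quality in both keys.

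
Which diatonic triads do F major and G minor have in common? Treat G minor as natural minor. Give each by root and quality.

Triads in F major: F (I), Gm (ii), Am (iii), Bb (IV), C (V), Dm (vi), Edim (vii°).
Triads in G minor (natural minor): Gm (i), Adim (ii°), Bb (III), Cm (iv), Dm (v), Eb (VI), F (VII).
Shared triads with their functions: F (I in F major, VII in G minor); Gm (ii in F major, i in G minor); Bb (IV in F major, III in G minor); Dm (vi in F major, v in G minor).

F, Gm, Bb, Dm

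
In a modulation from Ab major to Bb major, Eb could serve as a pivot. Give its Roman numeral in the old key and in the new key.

V in Ab major; IV in Bb major

The scale of Ab major is Ab Bb C Db Eb F G; Eb is degree 5, and the triad built there (Eb-G-Bb) is major, so it is V.
The scale of Bb major is Bb C D Eb F G A; Eb is degree 4, and the triad built there (Eb-G-Bb) is major, so it is IV.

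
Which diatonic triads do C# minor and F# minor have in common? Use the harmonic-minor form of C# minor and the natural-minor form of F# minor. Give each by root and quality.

C#m, F#m, A

Triads in C# minor (harmonic minor): C# minor (i), D# diminished (ii°), E augmented (III+), F# minor (iv), G# major (V), A major (VI), B# diminished (vii°).
Triads in F# minor (natural minor): F# minor (i), G# diminished (ii°), A major (III), B minor (iv), C# minor (v), D major (VI), E major (VII).
Shared triads with their functions: C# minor (i in C# minor, v in F# minor); F# minor (iv in C# minor, i in F# minor); A major (VI in C# minor, III in F# minor).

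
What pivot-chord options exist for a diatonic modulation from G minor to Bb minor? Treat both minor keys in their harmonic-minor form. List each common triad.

Adim

Triads in G minor (harmonic minor): Gm (i), Adim (ii°), Bbaug (III+), Cm (iv), D (V), Eb (VI), F#dim (vii°).
Triads in Bb minor (harmonic minor): Bbm (i), Cdim (ii°), Dbaug (III+), Ebm (iv), F (V), Gb (VI), Adim (vii°).
Shared triads with their functions: Adim (ii° in G minor, vii° in Bb minor).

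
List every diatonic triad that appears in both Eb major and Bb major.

Eb, Gm, Bb, Cm

Triads in Eb major: Eb major (I), F minor (ii), G minor (iii), Ab major (IV), Bb major (V), C minor (vi), D diminished (vii°).
Triads in Bb major: Bb major (I), C minor (ii), D minor (iii), Eb major (IV), F major (V), G minor (vi), A diminished (vii°).
Shared triads with their functions: Eb major (I in Eb major, IV in Bb major); G minor (iii in Eb major, vi in Bb major); Bb major (V in Eb major, I in Bb major); C minor (vi in Eb major, ii in Bb major).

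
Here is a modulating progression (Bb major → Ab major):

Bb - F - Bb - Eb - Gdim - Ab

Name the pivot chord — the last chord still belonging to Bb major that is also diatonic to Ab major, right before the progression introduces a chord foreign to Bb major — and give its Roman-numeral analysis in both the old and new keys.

Chords diatonic to Bb major: Bb, Cm, Dm, Eb, F, Gm, Adim.
Reading the progression, the first chord not in that set is Gdim, so the modulation leaves Bb major there.
The chord immediately before Gdim is Eb, which is diatonic to both keys: IV in Bb major and V in Ab major.

Eb — IV in Bb major, V in Ab major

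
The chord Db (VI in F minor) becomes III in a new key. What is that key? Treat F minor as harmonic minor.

The numeral III denotes a major triad on scale degree 3. With Db on degree 3, the tonic of the new key is Bb.
Degree 3 carries a major triad in natural-minor keys, so the destination is Bb minor.
Check: the diatonic triads of Bb minor (natural minor) are Bbm (i), Cdim (ii°), Db (III), Ebm (iv), Fm (v), Gb (VI), Ab (VII) — Db is indeed III.

Bb minor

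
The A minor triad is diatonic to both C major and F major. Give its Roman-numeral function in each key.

The scale of C major is C D E F G A B; A is degree 6, and the triad built there (A-C-E) is minor, so it is vi.
The scale of F major is F G A Bb C D E; A is degree 3, and the triad built there (A-C-E) is minor, so it is iii.

vi in C major; iii in F major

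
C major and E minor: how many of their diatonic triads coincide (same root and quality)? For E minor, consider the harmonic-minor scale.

Diatonic triads of C major: C (I), Dm (ii), Em (iii), F (IV), G (V), Am (vi), Bdim (vii°).
Diatonic triads of E minor (harmonic minor): Em (i), F#dim (ii°), Gaug (III+), Am (iv), B (V), C (VI), D#dim (vii°).
Matching root and quality in both lists: C, Em, Am.
That gives 3 common triads.

3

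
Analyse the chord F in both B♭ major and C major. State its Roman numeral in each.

V in B♭ major; IV in C major

The scale of B♭ major is B♭ C D E♭ F G A; F is degree 5, and the triad built there (F-A-C) is major, so it is V.
The scale of C major is C D E F G A B; F is degree 4, and the triad built there (F-A-C) is major, so it is IV.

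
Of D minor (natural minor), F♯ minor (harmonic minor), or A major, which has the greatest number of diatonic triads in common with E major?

A major

Triads of E major: E major (I), F♯ minor (ii), G♯ minor (iii), A major (IV), B major (V), C♯ minor (vi), D♯ diminished (vii°).
D minor (natural minor) shares 0: none.
F♯ minor (harmonic minor) shares 1: F♯m.
A major shares 4: E, F♯m, A, C♯m.
The most common triads (4) are shared with A major.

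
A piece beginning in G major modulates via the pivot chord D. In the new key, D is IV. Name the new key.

A major

The numeral IV denotes a major triad on scale degree 4. With D on degree 4, the tonic of the new key is A.
Degree 4 carries a major triad in major keys, so the destination is A major.
Check: the diatonic triads of A major are A (I), Bm (ii), C♯m (iii), D (IV), E (V), F♯m (vi), G♯dim (vii°) — D is indeed IV.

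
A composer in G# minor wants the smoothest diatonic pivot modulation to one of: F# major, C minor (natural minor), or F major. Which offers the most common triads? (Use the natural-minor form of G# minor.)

Triads of G# minor (natural minor): G#m (i), A#dim (ii°), B (III), C#m (iv), D#m (v), E (VI), F# (VII).
F# major shares 4: G#m, B, D#m, F#.
C minor (natural minor) shares 0: none.
F major shares 0: none.
The most common triads (4) are shared with F# major.

F# major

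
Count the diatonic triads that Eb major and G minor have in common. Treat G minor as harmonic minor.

3

Diatonic triads of Eb major: Eb (I), Fm (ii), Gm (iii), Ab (IV), Bb (V), Cm (vi), Ddim (vii°).
Diatonic triads of G minor (harmonic minor): Gm (i), Adim (ii°), Bbaug (III+), Cm (iv), D (V), Eb (VI), F#dim (vii°).
Matching root and quality in both lists: Eb, Gm, Cm.
That gives 3 common triads.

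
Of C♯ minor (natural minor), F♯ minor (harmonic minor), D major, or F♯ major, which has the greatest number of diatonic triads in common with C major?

Triads of C major: C (I), Dm (ii), Em (iii), F (IV), G (V), Am (vi), Bdim (vii°).
C♯ minor (natural minor) shares 0: none.
F♯ minor (harmonic minor) shares 0: none.
D major shares 2: Em, G.
F♯ major shares 0: none.
The most common triads (2) are shared with D major.

D major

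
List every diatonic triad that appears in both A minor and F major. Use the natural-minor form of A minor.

Am, C, Dm, F

Triads in A minor (natural minor): Am (i), Bdim (ii°), C (III), Dm (iv), Em (v), F (VI), G (VII).
Triads in F major: F (I), Gm (ii), Am (iii), Bb (IV), C (V), Dm (vi), Edim (vii°).
Shared triads with their functions: Am (i in A minor, iii in F major); C (III in A minor, V in F major); Dm (iv in A minor, vi in F major); F (VI in A minor, I in F major).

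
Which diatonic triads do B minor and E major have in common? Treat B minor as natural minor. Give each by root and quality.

Triads in B minor (natural minor): Bm (i), C#dim (ii°), D (III), Em (iv), F#m (v), G (VI), A (VII).
Triads in E major: E (I), F#m (ii), G#m (iii), A (IV), B (V), C#m (vi), D#dim (vii°).
Shared triads with their functions: F#m (v in B minor, ii in E major); A (VII in B minor, IV in E major).

F#m, A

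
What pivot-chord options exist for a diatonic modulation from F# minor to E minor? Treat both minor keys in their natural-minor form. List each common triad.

Triads in F# minor (natural minor): F# minor (i), G# diminished (ii°), A major (III), B minor (iv), C# minor (v), D major (VI), E major (VII).
Triads in E minor (natural minor): E minor (i), F# diminished (ii°), G major (III), A minor (iv), B minor (v), C major (VI), D major (VII).
Shared triads with their functions: B minor (iv in F# minor, v in E minor); D major (VI in F# minor, VII in E minor).

Bm, D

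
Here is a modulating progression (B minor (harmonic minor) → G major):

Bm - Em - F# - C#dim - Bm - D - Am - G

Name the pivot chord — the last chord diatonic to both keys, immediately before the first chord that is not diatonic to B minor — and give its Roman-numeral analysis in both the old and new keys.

Bm — i in B minor, iii in G major

Chords diatonic to B minor: Bm, C#dim, Daug, Em, F#, G, A#dim.
Reading the progression, the first chord not in that set is D, so the modulation leaves B minor there.
The chord immediately before D is Bm, which is diatonic to both keys: i in B minor and iii in G major.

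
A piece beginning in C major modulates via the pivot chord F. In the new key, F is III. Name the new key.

D minor

The numeral III denotes a major triad on scale degree 3. With F on degree 3, the tonic of the new key is D.
Degree 3 carries a major triad in natural-minor keys, so the destination is D minor.
Check: the diatonic triads of D minor (natural minor) are Dm (i), Edim (ii°), F (III), Gm (iv), Am (v), Bb (VI), C (VII) — F is indeed III.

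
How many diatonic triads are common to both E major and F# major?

Diatonic triads of E major: E major (I), F# minor (ii), G# minor (iii), A major (IV), B major (V), C# minor (vi), D# diminished (vii°).
Diatonic triads of F# major: F# major (I), G# minor (ii), A# minor (iii), B major (IV), C# major (V), D# minor (vi), E# diminished (vii°).
Matching root and quality in both lists: G# minor, B major.
That gives 2 common triads.

2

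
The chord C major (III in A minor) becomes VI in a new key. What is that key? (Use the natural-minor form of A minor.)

The numeral VI denotes a major triad on scale degree 6. With C on degree 6, the tonic of the new key is E.
Degree 6 carries a major triad in minor keys, so the destination is E minor.
Check: the diatonic triads of E minor (natural minor) are Em (i), F#dim (ii°), G (III), Am (iv), Bm (v), C (VI), D (VII) — C major is indeed VI.

E minor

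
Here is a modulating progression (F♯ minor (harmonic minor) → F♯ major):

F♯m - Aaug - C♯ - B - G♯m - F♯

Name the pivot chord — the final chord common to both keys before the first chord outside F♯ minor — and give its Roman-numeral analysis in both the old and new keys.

C♯ — V in F♯ minor, V in F♯ major

Chords diatonic to F♯ minor: F♯m, G♯dim, Aaug, Bm, C♯, D, E♯dim.
Reading the progression, the first chord not in that set is B, so the modulation leaves F♯ minor there.
The chord immediately before B is C♯, which is diatonic to both keys: V in F♯ minor and V in F♯ major.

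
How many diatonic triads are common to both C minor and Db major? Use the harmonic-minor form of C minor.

2

Diatonic triads of C minor (harmonic minor): C minor (i), D diminished (ii°), Eb augmented (III+), F minor (iv), G major (V), Ab major (VI), B diminished (vii°).
Diatonic triads of Db major: Db major (I), Eb minor (ii), F minor (iii), Gb major (IV), Ab major (V), Bb minor (vi), C diminished (vii°).
Matching root and quality in both lists: F minor, Ab major.
That gives 2 common triads.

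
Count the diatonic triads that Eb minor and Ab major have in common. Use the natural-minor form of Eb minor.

Diatonic triads of Eb minor (natural minor): Ebm (i), Fdim (ii°), Gb (III), Abm (iv), Bbm (v), Cb (VI), Db (VII).
Diatonic triads of Ab major: Ab (I), Bbm (ii), Cm (iii), Db (IV), Eb (V), Fm (vi), Gdim (vii°).
Matching root and quality in both lists: Bbm, Db.
That gives 2 common triads.

2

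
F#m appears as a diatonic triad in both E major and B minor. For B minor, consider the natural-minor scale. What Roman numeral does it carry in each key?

ii in E major; v in B minor

The scale of E major is E F# G# A B C# D#; F# is degree 2, and the triad built there (F#-A-C#) is minor, so it is ii.
The scale of B minor (natural minor) is B C# D E F# G A; F# is degree 5, and the triad built there (F#-A-C#) is minor, so it is v.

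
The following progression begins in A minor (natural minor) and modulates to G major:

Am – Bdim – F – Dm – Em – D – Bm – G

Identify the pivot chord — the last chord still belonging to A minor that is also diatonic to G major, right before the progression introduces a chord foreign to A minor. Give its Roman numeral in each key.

Em — v in A minor, vi in G major

Chords diatonic to A minor: Am, Bdim, C, Dm, Em, F, G.
Reading the progression, the first chord not in that set is D, so the modulation leaves A minor there.
The chord immediately before D is Em, which is diatonic to both keys: v in A minor and vi in G major.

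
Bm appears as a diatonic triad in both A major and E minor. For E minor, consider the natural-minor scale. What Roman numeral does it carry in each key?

ii in A major; v in E minor

The scale of A major is A B C# D E F# G#; B is degree 2, and the triad built there (B-D-F#) is minor, so it is ii.
The scale of E minor (natural minor) is E F# G A B C D; B is degree 5, and the triad built there (B-D-F#) is minor, so it is v.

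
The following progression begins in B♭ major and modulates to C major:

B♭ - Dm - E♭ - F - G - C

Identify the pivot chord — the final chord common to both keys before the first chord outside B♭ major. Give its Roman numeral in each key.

Chords diatonic to B♭ major: B♭, Cm, Dm, E♭, F, Gm, Adim.
Reading the progression, the first chord not in that set is G, so the modulation leaves B♭ major there.
The chord immediately before G is F, which is diatonic to both keys: V in B♭ major and IV in C major.

F — V in B♭ major, IV in C major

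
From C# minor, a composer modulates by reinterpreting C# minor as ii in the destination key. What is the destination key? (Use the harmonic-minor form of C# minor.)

The numeral ii denotes a minor triad on scale degree 2. With C# on degree 2, the tonic of the new key is B.
Degree 2 carries a minor triad in major keys, so the destination is B major.
Check: the diatonic triads of B major are B (I), C#m (ii), D#m (iii), E (IV), F# (V), G#m (vi), A#dim (vii°) — C# minor is indeed ii.

B major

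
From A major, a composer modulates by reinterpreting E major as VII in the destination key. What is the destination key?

The numeral VII denotes a major triad on scale degree 7. With E on degree 7, the tonic of the new key is F♯.
Degree 7 carries a major triad in natural-minor keys, so the destination is F♯ minor.
Check: the diatonic triads of F♯ minor (natural minor) are F♯m (i), G♯dim (ii°), A (III), Bm (iv), C♯m (v), D (VI), E (VII) — E major is indeed VII.

F♯ minor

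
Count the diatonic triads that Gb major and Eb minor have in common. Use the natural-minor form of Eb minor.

Diatonic triads of Gb major: Gb (I), Abm (ii), Bbm (iii), Cb (IV), Db (V), Ebm (vi), Fdim (vii°).
Diatonic triads of Eb minor (natural minor): Ebm (i), Fdim (ii°), Gb (III), Abm (iv), Bbm (v), Cb (VI), Db (VII).
Matching root and quality in both lists: Gb, Abm, Bbm, Cb, Db, Ebm, Fdim.
That gives 7 common triads.

7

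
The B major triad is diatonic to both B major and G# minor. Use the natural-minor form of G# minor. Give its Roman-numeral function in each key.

I in B major; III in G# minor

The scale of B major is B C# D# E F# G# A#; B is degree 1, and the triad built there (B-D#-F#) is major, so it is I.
The scale of G# minor (natural minor) is G# A# B C# D# E F#; B is degree 3, and the triad built there (B-D#-F#) is major, so it is III.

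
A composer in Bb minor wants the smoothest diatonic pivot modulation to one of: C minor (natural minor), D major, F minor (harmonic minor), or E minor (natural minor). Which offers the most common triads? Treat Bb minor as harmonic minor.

F minor

Triads of Bb minor (harmonic minor): Bb minor (i), C diminished (ii°), Db augmented (III+), Eb minor (iv), F major (V), Gb major (VI), A diminished (vii°).
C minor (natural minor) shares 0: none.
D major shares 0: none.
F minor (harmonic minor) shares 1: Bbm.
E minor (natural minor) shares 0: none.
The most common triads (1) are shared with F minor.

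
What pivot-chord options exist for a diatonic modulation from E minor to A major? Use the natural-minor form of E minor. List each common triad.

Bm, D

Triads in E minor (natural minor): Em (i), F♯dim (ii°), G (III), Am (iv), Bm (v), C (VI), D (VII).
Triads in A major: A (I), Bm (ii), C♯m (iii), D (IV), E (V), F♯m (vi), G♯dim (vii°).
Shared triads with their functions: Bm (v in E minor, ii in A major); D (VII in E minor, IV in A major).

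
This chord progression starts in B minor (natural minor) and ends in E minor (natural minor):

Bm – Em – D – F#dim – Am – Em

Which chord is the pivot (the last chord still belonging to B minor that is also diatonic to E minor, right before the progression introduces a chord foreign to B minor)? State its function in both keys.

D — III in B minor, VII in E minor

Chords diatonic to B minor: Bm, C#dim, D, Em, F#m, G, A.
Reading the progression, the first chord not in that set is F#dim, so the modulation leaves B minor there.
The chord immediately before F#dim is D, which is diatonic to both keys: III in B minor and VII in E minor.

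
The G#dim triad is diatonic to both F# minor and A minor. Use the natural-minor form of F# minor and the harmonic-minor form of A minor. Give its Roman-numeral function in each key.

The scale of F# minor (natural minor) is F# G# A B C# D E; G# is degree 2, and the triad built there (G#-B-D) is diminished, so it is ii°.
The scale of A minor (harmonic minor) is A B C D E F G#; G# is degree 7, and the triad built there (G#-B-D) is diminished, so it is vii°.

ii° in F# minor; vii° in A minor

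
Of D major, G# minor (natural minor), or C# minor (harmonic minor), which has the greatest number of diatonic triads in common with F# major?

G# minor

Triads of F# major: F# (I), G#m (ii), A#m (iii), B (IV), C# (V), D#m (vi), E#dim (vii°).
D major shares 0: none.
G# minor (natural minor) shares 4: F#, G#m, B, D#m.
C# minor (harmonic minor) shares 0: none.
The most common triads (4) are shared with G# minor.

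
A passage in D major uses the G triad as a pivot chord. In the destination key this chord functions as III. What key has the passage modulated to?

E minor

The numeral III denotes a major triad on scale degree 3. With G on degree 3, the tonic of the new key is E.
Degree 3 carries a major triad in natural-minor keys, so the destination is E minor.
Check: the diatonic triads of E minor (natural minor) are Em (i), F#dim (ii°), G (III), Am (iv), Bm (v), C (VI), D (VII) — G is indeed III.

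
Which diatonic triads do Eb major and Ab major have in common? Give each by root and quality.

Triads in Eb major: Eb major (I), F minor (ii), G minor (iii), Ab major (IV), Bb major (V), C minor (vi), D diminished (vii°).
Triads in Ab major: Ab major (I), Bb minor (ii), C minor (iii), Db major (IV), Eb major (V), F minor (vi), G diminished (vii°).
Shared triads with their functions: Eb major (I in Eb major, V in Ab major); F minor (ii in Eb major, vi in Ab major); Ab major (IV in Eb major, I in Ab major); C minor (vi in Eb major, iii in Ab major).

Eb, Fm, Ab, Cm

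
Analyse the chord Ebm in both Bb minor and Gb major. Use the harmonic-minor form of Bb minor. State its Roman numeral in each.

The scale of Bb minor (harmonic minor) is Bb C Db Eb F Gb A; Eb is degree 4, and the triad built there (Eb-Gb-Bb) is minor, so it is iv.
The scale of Gb major is Gb Ab Bb Cb Db Eb F; Eb is degree 6, and the triad built there (Eb-Gb-Bb) is minor, so it is vi.

iv in Bb minor; vi in Gb major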